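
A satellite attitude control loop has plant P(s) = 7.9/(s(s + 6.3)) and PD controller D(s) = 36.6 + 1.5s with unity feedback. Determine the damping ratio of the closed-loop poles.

ζ = 0.534

Forward path: (36.6 + 1.5s)·7.9/(s(s+6.3)). The closed-loop characteristic equation is s² + (6.3 + 7.9·1.5)s + 7.9·36.6 = 0.
That is s² + 18.15s + 289.1 = 0, so ω_n = 17 rad/s and ζ = 18.15/(2·17) = 0.5337.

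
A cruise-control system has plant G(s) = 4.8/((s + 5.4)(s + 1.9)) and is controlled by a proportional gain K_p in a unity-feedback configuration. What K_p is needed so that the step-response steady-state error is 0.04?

K_p = 51.3

For a type-0 loop with proportional control, e_ss = 1/(1 + K_p·G(0)).
G(0) = 0.4678. Require 1/(1 + K_p·0.4678) = 0.04, so 1 + 0.4678·K_p = 25.
K_p = (25 − 1)/0.4678 = 51.3.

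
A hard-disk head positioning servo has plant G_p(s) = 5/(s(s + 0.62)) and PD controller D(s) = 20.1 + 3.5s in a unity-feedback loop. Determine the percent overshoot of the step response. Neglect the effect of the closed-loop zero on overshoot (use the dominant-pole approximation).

0.132%

Forward path: (20.1 + 3.5s)·5/(s(s+0.62)). The closed-loop characteristic equation is s² + (0.62 + 5·3.5)s + 5·20.1 = 0.
That is s² + 18.12s + 100.5 = 0, so ω_n = 10.02 rad/s and ζ = 18.12/(2·10.02) = 0.9037.
%OS = 100·exp(−πζ/√(1−ζ²)) = 0.132%.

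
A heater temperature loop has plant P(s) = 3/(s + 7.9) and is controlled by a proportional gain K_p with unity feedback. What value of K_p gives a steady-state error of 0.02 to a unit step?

For a type-0 loop with proportional control, e_ss = 1/(1 + K_p·P(0)).
P(0) = 0.3797. Require 1/(1 + K_p·0.3797) = 0.02, so 1 + 0.3797·K_p = 50.
K_p = (50 − 1)/0.3797 = 129.

K_p = 129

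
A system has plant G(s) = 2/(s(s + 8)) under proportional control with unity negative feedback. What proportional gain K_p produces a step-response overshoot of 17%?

K_p = 33.1

From %OS = 100·exp(−πζ/√(1−ζ²)) = 17%, ζ = −ln(0.17)/√(π²+ln²(0.17)) = 0.4913.
Characteristic equation s² + 8s + 2K_p = 0 gives ζ = 8/(2√(2K_p)).
Setting ζ = 0.4913: √(2K_p) = 8/(2·0.4913) = 8.142, so K_p = 66.29/2 = 33.1.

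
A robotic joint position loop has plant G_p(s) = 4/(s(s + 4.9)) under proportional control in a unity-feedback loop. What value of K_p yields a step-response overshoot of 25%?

K_p = 9.21

From %OS = 100·exp(−πζ/√(1−ζ²)) = 25%, ζ = −ln(0.25)/√(π²+ln²(0.25)) = 0.4037.
Characteristic equation s² + 4.9s + 4K_p = 0 gives ζ = 4.9/(2√(4K_p)).
Setting ζ = 0.4037: √(4K_p) = 4.9/(2·0.4037) = 6.069, so K_p = 36.83/4 = 9.21.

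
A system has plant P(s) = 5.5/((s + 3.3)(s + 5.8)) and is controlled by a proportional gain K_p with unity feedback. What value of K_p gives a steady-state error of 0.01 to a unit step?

K_p = 345

Steady-state error for a unit step on this type-0 loop is 1/(1 + K_p·P(0)).
P(0) = 0.2874. Require 1/(1 + K_p·0.2874) = 0.01, so 1 + 0.2874·K_p = 100.
K_p = (100 − 1)/0.2874 = 345.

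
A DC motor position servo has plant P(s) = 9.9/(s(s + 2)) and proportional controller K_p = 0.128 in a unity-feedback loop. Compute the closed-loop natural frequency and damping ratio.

The closed-loop denominator is s(s+2) + 0.128·9.9 = s² + 2s + 1.267.
So ω_n² = 1.267 ⇒ ω_n = 1.126 rad/s, and ζ = 2/(2ω_n) = 0.888.

ω_n = 1.13 rad/s, ζ = 0.888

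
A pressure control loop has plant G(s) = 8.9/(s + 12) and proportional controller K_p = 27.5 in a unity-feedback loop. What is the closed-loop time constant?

τ = 0.00389 s

Closed-loop transfer function: T(s) = K_p·G(s)/(1 + K_p·G(s)) = 244.8/(s + 12 + 244.8) = 244.8/(s + 256.8).
Time constant τ = 1/256.8 = 0.00389 s.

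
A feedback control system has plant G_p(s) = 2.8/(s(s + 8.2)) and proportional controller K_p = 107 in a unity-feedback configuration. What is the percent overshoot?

46.5%

The closed-loop denominator s² + 8.2s + 299.6 gives ω_n = √299.6 = 17.31 and ζ = 8.2/(2ω_n) = 0.2369.
%OS = 100·exp(−πζ/√(1−ζ²)) = 100·exp(−π·0.2369/√0.9439) = 46.5%.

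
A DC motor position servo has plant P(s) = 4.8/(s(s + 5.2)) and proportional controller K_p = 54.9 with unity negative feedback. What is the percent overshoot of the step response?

60.1%

From 1 + K_pP(s) = 0: s² + 5.2s + 263.5 = 0 ⇒ ω_n = 16.23, ζ = 0.1602.
%OS = 100·exp(−πζ/√(1−ζ²)) = 100·exp(−π·0.1602/√0.9743) = 60.1%.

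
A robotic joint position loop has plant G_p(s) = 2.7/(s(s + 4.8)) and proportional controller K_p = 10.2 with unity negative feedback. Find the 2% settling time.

From 1 + K_pG_p(s) = 0: s² + 4.8s + 27.54 = 0 ⇒ ω_n = 5.248, ζ = 0.4573.
2% settling time T_s ≈ 4/(ζω_n) = 4/2.4 = 1.67 s.

T_s ≈ 1.67 s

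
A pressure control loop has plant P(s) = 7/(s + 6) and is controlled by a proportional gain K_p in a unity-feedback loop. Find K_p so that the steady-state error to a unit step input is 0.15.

The loop is type 0, so e_ss(step) = 1/(1 + K_pos) with K_pos = K_p·P(0).
P(0) = 1.167. Require 1/(1 + K_p·1.167) = 0.15, so 1 + 1.167·K_p = 6.667.
K_p = (6.667 − 1)/1.167 = 4.86.

K_p = 4.86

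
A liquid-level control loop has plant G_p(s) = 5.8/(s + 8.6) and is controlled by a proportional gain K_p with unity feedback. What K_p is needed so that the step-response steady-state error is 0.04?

The loop is type 0, so e_ss(step) = 1/(1 + K_pos) with K_pos = K_p·G_p(0).
G_p(0) = 0.6744. Require 1/(1 + K_p·0.6744) = 0.04, so 1 + 0.6744·K_p = 25.
K_p = (25 − 1)/0.6744 = 35.6.

K_p = 35.6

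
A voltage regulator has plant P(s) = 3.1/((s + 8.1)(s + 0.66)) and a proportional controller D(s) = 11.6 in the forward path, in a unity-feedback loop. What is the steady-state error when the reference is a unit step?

0.129

The loop is type 0. Static position error constant K_pos = D(0)·P(0) = 11.6·0.5799 = 6.727.
Steady-state error to a unit step: e_ss = 1/(1+K_pos) = 1/7.727 = 0.129.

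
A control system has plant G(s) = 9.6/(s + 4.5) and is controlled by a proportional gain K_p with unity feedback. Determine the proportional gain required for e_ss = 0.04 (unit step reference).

K_p = 11.2

The loop is type 0, so e_ss(step) = 1/(1 + K_pos) with K_pos = K_p·G(0).
G(0) = 2.133. Require 1/(1 + K_p·2.133) = 0.04, so 1 + 2.133·K_p = 25.
K_p = (25 − 1)/2.133 = 11.2.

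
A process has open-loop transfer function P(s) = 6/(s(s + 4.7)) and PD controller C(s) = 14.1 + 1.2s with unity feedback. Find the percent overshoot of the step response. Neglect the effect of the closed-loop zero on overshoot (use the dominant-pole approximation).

6.96%

Forward path: (14.1 + 1.2s)·6/(s(s+4.7)). The closed-loop characteristic equation is s² + (4.7 + 6·1.2)s + 6·14.1 = 0.
That is s² + 11.9s + 84.6 = 0, so ω_n = 9.198 rad/s and ζ = 11.9/(2·9.198) = 0.6469.
%OS = 100·exp(−πζ/√(1−ζ²)) = 6.96%.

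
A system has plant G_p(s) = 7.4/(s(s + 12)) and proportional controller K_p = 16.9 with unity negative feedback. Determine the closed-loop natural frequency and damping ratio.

ω_n = 11.2 rad/s, ζ = 0.537

1 + K_p·G_p(s) = 0 gives s² + 12s + 125.1 = 0.
So ω_n² = 125.1 ⇒ ω_n = 11.18 rad/s, and ζ = 12/(2ω_n) = 0.537.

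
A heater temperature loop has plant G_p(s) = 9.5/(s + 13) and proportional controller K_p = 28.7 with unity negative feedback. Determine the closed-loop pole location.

Closed-loop transfer function: T(s) = K_p·G_p(s)/(1 + K_p·G_p(s)) = 272.6/(s + 13 + 272.6) = 272.6/(s + 285.6).
The closed-loop pole is at s = −285.6.

s = -285.6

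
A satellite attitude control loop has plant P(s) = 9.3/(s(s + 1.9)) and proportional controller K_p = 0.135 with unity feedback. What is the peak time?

The closed-loop denominator s² + 1.9s + 1.256 gives ω_n = √1.256 = 1.12 and ζ = 1.9/(2ω_n) = 0.8478.
Damped frequency ω_d = ω_n√(1−ζ²) = 0.5941 rad/s, so peak time T_p = π/ω_d = 5.29 s.

T_p = 5.29 s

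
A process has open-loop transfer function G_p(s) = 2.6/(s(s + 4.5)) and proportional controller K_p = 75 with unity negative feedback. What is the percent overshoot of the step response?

59.9%

From 1 + K_pG_p(s) = 0: s² + 4.5s + 195 = 0 ⇒ ω_n = 13.96, ζ = 0.1611.
%OS = 100·exp(−πζ/√(1−ζ²)) = 100·exp(−π·0.1611/√0.974) = 59.9%.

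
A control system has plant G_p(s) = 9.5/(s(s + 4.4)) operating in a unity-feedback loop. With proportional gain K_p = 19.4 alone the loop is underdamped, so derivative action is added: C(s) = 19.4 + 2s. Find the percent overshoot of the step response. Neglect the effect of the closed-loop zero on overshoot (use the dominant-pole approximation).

0.48%

Forward path: (19.4 + 2s)·9.5/(s(s+4.4)). The closed-loop characteristic equation is s² + (4.4 + 9.5·2)s + 9.5·19.4 = 0.
That is s² + 23.4s + 184.3 = 0, so ω_n = 13.58 rad/s and ζ = 23.4/(2·13.58) = 0.8618.
%OS = 100·exp(−πζ/√(1−ζ²)) = 0.48%.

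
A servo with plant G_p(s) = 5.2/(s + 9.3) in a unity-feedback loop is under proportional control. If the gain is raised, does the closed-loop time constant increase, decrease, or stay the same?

decrease

Closed-loop pole is at s = −(9.3+K_p·5.2); larger K_p moves it further left, so τ = 1/(9.3+K_p·5.2) decreases.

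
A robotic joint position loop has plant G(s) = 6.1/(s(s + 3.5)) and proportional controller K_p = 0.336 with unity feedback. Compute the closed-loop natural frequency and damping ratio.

ω_n = 1.43 rad/s, ζ = 1.22

The closed-loop denominator is s(s+3.5) + 0.336·6.1 = s² + 3.5s + 2.05.
Matching s² + 2ζω_n s + ω_n²: ω_n = √2.05 = 1.432 rad/s and 2ζω_n = 3.5, so ζ = 3.5/(2·1.432) = 1.22.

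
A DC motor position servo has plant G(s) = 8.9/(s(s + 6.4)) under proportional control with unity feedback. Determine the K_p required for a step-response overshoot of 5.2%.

K_p = 2.45

From %OS = 100·exp(−πζ/√(1−ζ²)) = 5.2%, ζ = −ln(0.052)/√(π²+ln²(0.052)) = 0.6853.
Characteristic equation s² + 6.4s + 8.9K_p = 0 gives ζ = 6.4/(2√(8.9K_p)).
Setting ζ = 0.6853: √(8.9K_p) = 6.4/(2·0.6853) = 4.669, so K_p = 21.8/8.9 = 2.45.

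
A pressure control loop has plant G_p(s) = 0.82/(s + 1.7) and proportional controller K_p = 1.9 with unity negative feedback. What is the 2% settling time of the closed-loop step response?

Closed-loop transfer function: T(s) = K_p·G_p(s)/(1 + K_p·G_p(s)) = 1.558/(s + 1.7 + 1.558) = 1.558/(s + 3.258).
Time constant τ = 1/3.258 = 0.3069 s, so the 2% settling time is about 4τ = 1.23 s.

T_s ≈ 1.23 s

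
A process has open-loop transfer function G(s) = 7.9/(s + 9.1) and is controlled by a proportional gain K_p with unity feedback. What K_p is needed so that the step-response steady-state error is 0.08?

For a type-0 loop with proportional control, e_ss = 1/(1 + K_p·G(0)).
G(0) = 0.8681. Require 1/(1 + K_p·0.8681) = 0.08, so 1 + 0.8681·K_p = 12.5.
K_p = (12.5 − 1)/0.8681 = 13.2.

K_p = 13.2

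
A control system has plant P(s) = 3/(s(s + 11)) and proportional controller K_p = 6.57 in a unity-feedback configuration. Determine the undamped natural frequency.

The closed-loop denominator is s(s+11) + 6.57·3 = s² + 11s + 19.71.
So ω_n² = 19.71 ⇒ ω_n = 4.44 rad/s, and ζ = 11/(2ω_n) = 1.24.

ω_n = 4.44 rad/s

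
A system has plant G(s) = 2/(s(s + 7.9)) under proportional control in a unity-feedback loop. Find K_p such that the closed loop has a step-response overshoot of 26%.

K_p = 50.2

From %OS = 100·exp(−πζ/√(1−ζ²)) = 26%, ζ = −ln(0.26)/√(π²+ln²(0.26)) = 0.3941.
Characteristic equation s² + 7.9s + 2K_p = 0 gives ζ = 7.9/(2√(2K_p)).
Setting ζ = 0.3941: √(2K_p) = 7.9/(2·0.3941) = 10.02, so K_p = 100.5/2 = 50.2.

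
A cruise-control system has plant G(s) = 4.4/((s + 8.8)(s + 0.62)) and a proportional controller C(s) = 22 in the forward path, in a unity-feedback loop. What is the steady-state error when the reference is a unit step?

The loop is type 0. Static position error constant K_pos = C(0)·G(0) = 22·0.8065 = 17.74.
Steady-state error to a unit step: e_ss = 1/(1+K_pos) = 1/18.74 = 0.0534.

0.0534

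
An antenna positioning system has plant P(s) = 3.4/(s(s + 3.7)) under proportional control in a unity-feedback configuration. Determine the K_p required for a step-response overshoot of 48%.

K_p = 19.4

From %OS = 100·exp(−πζ/√(1−ζ²)) = 48%, ζ = −ln(0.48)/√(π²+ln²(0.48)) = 0.2275.
Characteristic equation s² + 3.7s + 3.4K_p = 0 gives ζ = 3.7/(2√(3.4K_p)).
Setting ζ = 0.2275: √(3.4K_p) = 3.7/(2·0.2275) = 8.132, so K_p = 66.13/3.4 = 19.4.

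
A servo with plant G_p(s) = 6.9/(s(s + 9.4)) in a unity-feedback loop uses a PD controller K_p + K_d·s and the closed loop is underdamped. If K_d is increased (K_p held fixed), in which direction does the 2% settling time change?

Characteristic equation s² + (9.4 + 6.9K_d)s + 6.9K_p = 0: raising K_d increases ζω_n = (9.4+6.9K_d)/2 while the loop stays underdamped, so T_s ≈ 4/(ζω_n) decreases.

decrease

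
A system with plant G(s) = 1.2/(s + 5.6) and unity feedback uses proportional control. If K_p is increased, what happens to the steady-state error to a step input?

decrease

The position error constant K_pos = K_p·G(0) grows with K_p, and e_ss = 1/(1+K_pos) falls.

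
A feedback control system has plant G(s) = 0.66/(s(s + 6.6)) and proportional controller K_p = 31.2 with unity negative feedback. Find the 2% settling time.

T_s ≈ 1.21 s

Closed-loop characteristic equation: s² + 6.6s + 20.59 = 0, so ω_n = 4.538 rad/s and ζ = 6.6/(2·4.538) = 0.7272.
2% settling time T_s ≈ 4/(ζω_n) = 4/3.3 = 1.21 s.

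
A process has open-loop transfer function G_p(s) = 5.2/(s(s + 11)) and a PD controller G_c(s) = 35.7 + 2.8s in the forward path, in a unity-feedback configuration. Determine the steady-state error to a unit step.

The open loop G_c(s)G_p(s) has a pole at the origin (type 1), so the static position error constant is infinite and e_ss = 1/(1+∞) = 0.

0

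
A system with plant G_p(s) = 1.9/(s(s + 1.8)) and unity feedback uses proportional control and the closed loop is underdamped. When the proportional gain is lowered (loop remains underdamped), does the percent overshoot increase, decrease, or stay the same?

decrease

ζ = 1.8/(2√(1.9K_p)) rises as K_p falls; higher damping means less overshoot.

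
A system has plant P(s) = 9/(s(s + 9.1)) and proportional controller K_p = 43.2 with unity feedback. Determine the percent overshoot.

47.5%

Closed-loop characteristic equation: s² + 9.1s + 388.8 = 0, so ω_n = 19.72 rad/s and ζ = 9.1/(2·19.72) = 0.2308.
%OS = 100·exp(−πζ/√(1−ζ²)) = 100·exp(−π·0.2308/√0.9468) = 47.5%.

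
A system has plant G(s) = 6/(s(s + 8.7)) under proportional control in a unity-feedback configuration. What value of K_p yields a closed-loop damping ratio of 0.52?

Closed-loop characteristic equation: s² + 8.7s + K_p·6 = 0.
So ω_n = √(6K_p) and 2ζω_n = 8.7, giving ζ = 8.7/(2√(6K_p)).
Setting ζ = 0.52: √(6K_p) = 8.7/(2·0.52) = 8.365, so K_p = 69.98/6 = 11.7.

K_p = 11.7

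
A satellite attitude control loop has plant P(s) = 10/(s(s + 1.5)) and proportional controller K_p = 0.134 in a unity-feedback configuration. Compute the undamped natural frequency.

The closed-loop denominator is s(s+1.5) + 0.134·10 = s² + 1.5s + 1.34.
Matching s² + 2ζω_n s + ω_n²: ω_n = √1.34 = 1.158 rad/s and 2ζω_n = 1.5, so ζ = 1.5/(2·1.158) = 0.648.

ω_n = 1.16 rad/s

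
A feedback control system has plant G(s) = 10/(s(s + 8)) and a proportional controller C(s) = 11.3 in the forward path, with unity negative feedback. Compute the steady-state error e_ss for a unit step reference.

0

The open loop C(s)G(s) has a pole at the origin (type 1), so the static position error constant is infinite and e_ss = 1/(1+∞) = 0.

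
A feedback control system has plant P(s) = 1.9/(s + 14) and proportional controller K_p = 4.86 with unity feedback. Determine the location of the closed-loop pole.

s = -23.23

Closed-loop transfer function: T(s) = K_p·P(s)/(1 + K_p·P(s)) = 9.234/(s + 14 + 9.234) = 9.234/(s + 23.23).
The closed-loop pole is at s = −23.23.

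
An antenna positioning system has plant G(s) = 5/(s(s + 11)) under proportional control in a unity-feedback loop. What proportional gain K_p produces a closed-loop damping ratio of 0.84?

K_p = 8.57

Closed-loop characteristic equation: s² + 11s + K_p·5 = 0.
So ω_n = √(5K_p) and 2ζω_n = 11, giving ζ = 11/(2√(5K_p)).
Setting ζ = 0.84: √(5K_p) = 11/(2·0.84) = 6.548, so K_p = 42.87/5 = 8.57.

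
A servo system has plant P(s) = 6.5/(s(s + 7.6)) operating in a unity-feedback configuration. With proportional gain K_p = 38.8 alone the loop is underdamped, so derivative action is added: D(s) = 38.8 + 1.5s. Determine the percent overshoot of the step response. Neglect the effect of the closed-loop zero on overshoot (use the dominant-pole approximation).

Forward path: (38.8 + 1.5s)·6.5/(s(s+7.6)). The closed-loop characteristic equation is s² + (7.6 + 6.5·1.5)s + 6.5·38.8 = 0.
That is s² + 17.35s + 252.2 = 0, so ω_n = 15.88 rad/s and ζ = 17.35/(2·15.88) = 0.5463.
%OS = 100·exp(−πζ/√(1−ζ²)) = 12.9%.

12.9%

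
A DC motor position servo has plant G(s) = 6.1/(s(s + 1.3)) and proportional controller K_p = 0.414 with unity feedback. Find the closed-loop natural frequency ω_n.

ω_n = 1.59 rad/s

The closed-loop denominator is s(s+1.3) + 0.414·6.1 = s² + 1.3s + 2.525.
Matching s² + 2ζω_n s + ω_n²: ω_n = √2.525 = 1.589 rad/s and 2ζω_n = 1.3, so ζ = 1.3/(2·1.589) = 0.409.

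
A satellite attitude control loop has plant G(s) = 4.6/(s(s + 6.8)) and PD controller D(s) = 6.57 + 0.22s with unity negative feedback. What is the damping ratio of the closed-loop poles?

Forward path: (6.57 + 0.22s)·4.6/(s(s+6.8)). The closed-loop characteristic equation is s² + (6.8 + 4.6·0.22)s + 4.6·6.57 = 0.
That is s² + 7.812s + 30.22 = 0, so ω_n = 5.497 rad/s and ζ = 7.812/(2·5.497) = 0.7105.

ζ = 0.711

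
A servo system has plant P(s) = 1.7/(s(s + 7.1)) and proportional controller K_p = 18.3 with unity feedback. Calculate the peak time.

T_p = 0.73 s

Closed-loop characteristic equation: s² + 7.1s + 31.11 = 0, so ω_n = 5.578 rad/s and ζ = 7.1/(2·5.578) = 0.6365.
Damped frequency ω_d = ω_n√(1−ζ²) = 4.302 rad/s, so peak time T_p = π/ω_d = 0.73 s.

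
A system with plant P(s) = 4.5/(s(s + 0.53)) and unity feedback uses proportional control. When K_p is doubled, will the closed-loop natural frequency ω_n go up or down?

increase

ω_n = √(4.5·K_p), which grows with K_p.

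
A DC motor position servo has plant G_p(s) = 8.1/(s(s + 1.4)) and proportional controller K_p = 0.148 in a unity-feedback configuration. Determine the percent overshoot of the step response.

7.34%

From 1 + K_pG_p(s) = 0: s² + 1.4s + 1.199 = 0 ⇒ ω_n = 1.095, ζ = 0.6393.
%OS = 100·exp(−πζ/√(1−ζ²)) = 100·exp(−π·0.6393/√0.5913) = 7.34%.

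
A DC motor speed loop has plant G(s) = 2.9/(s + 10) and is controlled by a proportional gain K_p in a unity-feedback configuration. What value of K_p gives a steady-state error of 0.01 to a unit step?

K_p = 341

For a type-0 loop with proportional control, e_ss = 1/(1 + K_p·G(0)).
G(0) = 0.29. Require 1/(1 + K_p·0.29) = 0.01, so 1 + 0.29·K_p = 100.
K_p = (100 − 1)/0.29 = 341.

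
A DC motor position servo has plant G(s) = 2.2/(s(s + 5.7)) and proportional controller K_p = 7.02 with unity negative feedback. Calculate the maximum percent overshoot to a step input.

Closed-loop characteristic equation: s² + 5.7s + 15.44 = 0, so ω_n = 3.93 rad/s and ζ = 5.7/(2·3.93) = 0.7252.
%OS = 100·exp(−πζ/√(1−ζ²)) = 100·exp(−π·0.7252/√0.4741) = 3.66%.

3.66%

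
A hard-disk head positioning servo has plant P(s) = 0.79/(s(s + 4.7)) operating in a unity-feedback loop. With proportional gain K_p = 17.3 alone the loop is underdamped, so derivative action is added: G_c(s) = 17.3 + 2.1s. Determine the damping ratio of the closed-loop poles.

ζ = 0.86

Forward path: (17.3 + 2.1s)·0.79/(s(s+4.7)). The closed-loop characteristic equation is s² + (4.7 + 0.79·2.1)s + 0.79·17.3 = 0.
That is s² + 6.359s + 13.67 = 0, so ω_n = 3.697 rad/s and ζ = 6.359/(2·3.697) = 0.86.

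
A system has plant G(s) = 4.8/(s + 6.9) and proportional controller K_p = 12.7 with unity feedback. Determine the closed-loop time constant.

τ = 0.0147 s

Closed-loop transfer function: T(s) = K_p·G(s)/(1 + K_p·G(s)) = 60.96/(s + 6.9 + 60.96) = 60.96/(s + 67.86).
Time constant τ = 1/67.86 = 0.0147 s.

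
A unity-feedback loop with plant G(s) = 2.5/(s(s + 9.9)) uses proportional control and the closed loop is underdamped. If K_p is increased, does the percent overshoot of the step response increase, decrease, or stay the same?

Characteristic equation s² + 9.9s + K_p·2.5 = 0: raising K_p raises ω_n while 2ζω_n = 9.9 is fixed, so ζ falls and overshoot grows.

increase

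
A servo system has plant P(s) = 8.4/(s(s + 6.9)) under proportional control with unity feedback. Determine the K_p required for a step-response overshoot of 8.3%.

K_p = 3.67

From %OS = 100·exp(−πζ/√(1−ζ²)) = 8.3%, ζ = −ln(0.083)/√(π²+ln²(0.083)) = 0.621.
Characteristic equation s² + 6.9s + 8.4K_p = 0 gives ζ = 6.9/(2√(8.4K_p)).
Setting ζ = 0.621: √(8.4K_p) = 6.9/(2·0.621) = 5.556, so K_p = 30.87/8.4 = 3.67.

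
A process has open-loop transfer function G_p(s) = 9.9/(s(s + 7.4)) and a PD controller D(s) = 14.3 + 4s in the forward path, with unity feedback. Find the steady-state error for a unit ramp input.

0.0523

The loop has one pole at the origin (type 1). Velocity error constant K_v = lim_{s→0} s·D(s)G_p(s) = 14.3·9.9/7.4 = 19.13.
Steady-state error to a unit ramp: e_ss = 1/K_v = 0.0523.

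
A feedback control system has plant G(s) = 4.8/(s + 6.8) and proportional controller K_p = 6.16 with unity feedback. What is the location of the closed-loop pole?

Closed-loop transfer function: T(s) = K_p·G(s)/(1 + K_p·G(s)) = 29.57/(s + 6.8 + 29.57) = 29.57/(s + 36.37).
The closed-loop pole is at s = −36.37.

s = -36.37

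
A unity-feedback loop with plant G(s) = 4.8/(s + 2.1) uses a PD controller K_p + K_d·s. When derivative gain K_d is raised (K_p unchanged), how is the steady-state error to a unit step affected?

unchanged

At s = 0 the derivative term contributes nothing: C(0) = K_p regardless of K_d, so K_pos = K_p·G(0) and e_ss are unchanged.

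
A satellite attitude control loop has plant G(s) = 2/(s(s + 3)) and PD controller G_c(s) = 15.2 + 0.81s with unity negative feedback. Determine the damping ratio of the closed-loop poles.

Forward path: (15.2 + 0.81s)·2/(s(s+3)). The closed-loop characteristic equation is s² + (3 + 2·0.81)s + 2·15.2 = 0.
That is s² + 4.62s + 30.4 = 0, so ω_n = 5.514 rad/s and ζ = 4.62/(2·5.514) = 0.419.

ζ = 0.419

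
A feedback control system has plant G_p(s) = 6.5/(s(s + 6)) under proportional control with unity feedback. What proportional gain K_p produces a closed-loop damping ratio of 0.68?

Closed-loop characteristic equation: s² + 6s + K_p·6.5 = 0.
So ω_n = √(6.5K_p) and 2ζω_n = 6, giving ζ = 6/(2√(6.5K_p)).
Setting ζ = 0.68: √(6.5K_p) = 6/(2·0.68) = 4.412, so K_p = 19.46/6.5 = 2.99.

K_p = 2.99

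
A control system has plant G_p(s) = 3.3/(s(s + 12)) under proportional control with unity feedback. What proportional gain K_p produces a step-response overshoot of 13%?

K_p = 36.8

From %OS = 100·exp(−πζ/√(1−ζ²)) = 13%, ζ = −ln(0.13)/√(π²+ln²(0.13)) = 0.5446.
Characteristic equation s² + 12s + 3.3K_p = 0 gives ζ = 12/(2√(3.3K_p)).
Setting ζ = 0.5446: √(3.3K_p) = 12/(2·0.5446) = 11.02, so K_p = 121.4/3.3 = 36.8.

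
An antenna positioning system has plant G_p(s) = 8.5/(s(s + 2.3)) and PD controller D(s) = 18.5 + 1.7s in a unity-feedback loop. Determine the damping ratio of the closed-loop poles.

ζ = 0.668

Forward path: (18.5 + 1.7s)·8.5/(s(s+2.3)). The closed-loop characteristic equation is s² + (2.3 + 8.5·1.7)s + 8.5·18.5 = 0.
That is s² + 16.75s + 157.2 = 0, so ω_n = 12.54 rad/s and ζ = 16.75/(2·12.54) = 0.6679.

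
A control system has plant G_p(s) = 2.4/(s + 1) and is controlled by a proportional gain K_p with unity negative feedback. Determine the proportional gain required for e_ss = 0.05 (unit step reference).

K_p = 7.92

For a type-0 loop with proportional control, e_ss = 1/(1 + K_p·G_p(0)).
G_p(0) = 2.4. Require 1/(1 + K_p·2.4) = 0.05, so 1 + 2.4·K_p = 20.
K_p = (20 − 1)/2.4 = 7.92.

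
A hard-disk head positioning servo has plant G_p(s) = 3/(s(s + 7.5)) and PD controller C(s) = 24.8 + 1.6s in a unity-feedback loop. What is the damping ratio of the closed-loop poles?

Forward path: (24.8 + 1.6s)·3/(s(s+7.5)). The closed-loop characteristic equation is s² + (7.5 + 3·1.6)s + 3·24.8 = 0.
That is s² + 12.3s + 74.4 = 0, so ω_n = 8.626 rad/s and ζ = 12.3/(2·8.626) = 0.713.

ζ = 0.713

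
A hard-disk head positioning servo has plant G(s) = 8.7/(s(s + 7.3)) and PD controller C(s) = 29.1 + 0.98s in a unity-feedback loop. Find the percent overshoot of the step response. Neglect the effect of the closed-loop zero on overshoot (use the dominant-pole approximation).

Forward path: (29.1 + 0.98s)·8.7/(s(s+7.3)). The closed-loop characteristic equation is s² + (7.3 + 8.7·0.98)s + 8.7·29.1 = 0.
That is s² + 15.83s + 253.2 = 0, so ω_n = 15.91 rad/s and ζ = 15.83/(2·15.91) = 0.4973.
%OS = 100·exp(−πζ/√(1−ζ²)) = 16.5%.

16.5%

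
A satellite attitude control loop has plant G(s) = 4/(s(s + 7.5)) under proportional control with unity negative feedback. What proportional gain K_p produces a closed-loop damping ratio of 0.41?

K_p = 20.9

Closed-loop characteristic equation: s² + 7.5s + K_p·4 = 0.
So ω_n = √(4K_p) and 2ζω_n = 7.5, giving ζ = 7.5/(2√(4K_p)).
Setting ζ = 0.41: √(4K_p) = 7.5/(2·0.41) = 9.146, so K_p = 83.66/4 = 20.9.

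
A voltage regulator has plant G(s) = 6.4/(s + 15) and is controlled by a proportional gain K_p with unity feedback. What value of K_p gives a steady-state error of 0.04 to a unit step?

The loop is type 0, so e_ss(step) = 1/(1 + K_pos) with K_pos = K_p·G(0).
G(0) = 0.4267. Require 1/(1 + K_p·0.4267) = 0.04, so 1 + 0.4267·K_p = 25.
K_p = (25 − 1)/0.4267 = 56.2.

K_p = 56.2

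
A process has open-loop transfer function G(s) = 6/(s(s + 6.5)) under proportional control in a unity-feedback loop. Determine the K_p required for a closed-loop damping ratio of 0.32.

Closed-loop characteristic equation: s² + 6.5s + K_p·6 = 0.
So ω_n = √(6K_p) and 2ζω_n = 6.5, giving ζ = 6.5/(2√(6K_p)).
Setting ζ = 0.32: √(6K_p) = 6.5/(2·0.32) = 10.16, so K_p = 103.1/6 = 17.2.

K_p = 17.2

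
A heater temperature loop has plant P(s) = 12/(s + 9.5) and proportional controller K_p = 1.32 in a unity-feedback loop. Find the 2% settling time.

T_s ≈ 0.158 s

Closed-loop transfer function: T(s) = K_p·P(s)/(1 + K_p·P(s)) = 15.84/(s + 9.5 + 15.84) = 15.84/(s + 25.34).
Time constant τ = 1/25.34 = 0.03946 s, so the 2% settling time is about 4τ = 0.158 s.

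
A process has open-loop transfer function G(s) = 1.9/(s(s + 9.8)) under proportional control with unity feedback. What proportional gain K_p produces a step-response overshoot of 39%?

K_p = 153

From %OS = 100·exp(−πζ/√(1−ζ²)) = 39%, ζ = −ln(0.39)/√(π²+ln²(0.39)) = 0.2871.
Characteristic equation s² + 9.8s + 1.9K_p = 0 gives ζ = 9.8/(2√(1.9K_p)).
Setting ζ = 0.2871: √(1.9K_p) = 9.8/(2·0.2871) = 17.07, so K_p = 291.3/1.9 = 153.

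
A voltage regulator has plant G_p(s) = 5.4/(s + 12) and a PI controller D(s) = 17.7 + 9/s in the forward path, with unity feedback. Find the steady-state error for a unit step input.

0

The open loop D(s)G_p(s) has a pole at the origin (type 1), so the static position error constant is infinite and e_ss = 1/(1+∞) = 0.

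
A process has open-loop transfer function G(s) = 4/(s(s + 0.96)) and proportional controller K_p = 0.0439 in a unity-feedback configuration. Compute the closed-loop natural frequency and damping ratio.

ω_n = 0.419 rad/s, ζ = 1.15

1 + K_p·G(s) = 0 gives s² + 0.96s + 0.1756 = 0.
So ω_n² = 0.1756 ⇒ ω_n = 0.419 rad/s, and ζ = 0.96/(2ω_n) = 1.15.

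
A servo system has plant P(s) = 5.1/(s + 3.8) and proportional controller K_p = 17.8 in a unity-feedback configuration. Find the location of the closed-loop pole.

s = -94.58

Closed-loop transfer function: T(s) = K_p·P(s)/(1 + K_p·P(s)) = 90.78/(s + 3.8 + 90.78) = 90.78/(s + 94.58).
The closed-loop pole is at s = −94.58.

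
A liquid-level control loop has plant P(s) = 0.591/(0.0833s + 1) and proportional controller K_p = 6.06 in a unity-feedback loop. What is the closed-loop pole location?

Closed loop: T(s) = K_p·P/(1+K_p·P) = 3.581/(0.0833s + 1 + 3.581), with pole at s = −(1 + 3.581)/0.0833 = −55.

s = -55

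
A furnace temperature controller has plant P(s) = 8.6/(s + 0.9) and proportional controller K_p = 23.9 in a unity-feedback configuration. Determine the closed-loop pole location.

Closed-loop transfer function: T(s) = K_p·P(s)/(1 + K_p·P(s)) = 205.5/(s + 0.9 + 205.5) = 205.5/(s + 206.4).
The closed-loop pole is at s = −206.4.

s = -206.4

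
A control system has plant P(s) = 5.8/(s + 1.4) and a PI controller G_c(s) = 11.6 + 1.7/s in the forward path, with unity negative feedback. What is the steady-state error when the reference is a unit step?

The open loop G_c(s)P(s) has a pole at the origin (type 1), so the static position error constant is infinite and e_ss = 1/(1+∞) = 0.

0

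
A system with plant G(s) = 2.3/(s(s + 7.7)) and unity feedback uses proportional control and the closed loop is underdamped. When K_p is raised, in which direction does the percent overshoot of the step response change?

increase

Characteristic equation s² + 7.7s + K_p·2.3 = 0: raising K_p raises ω_n while 2ζω_n = 7.7 is fixed, so ζ falls and overshoot grows.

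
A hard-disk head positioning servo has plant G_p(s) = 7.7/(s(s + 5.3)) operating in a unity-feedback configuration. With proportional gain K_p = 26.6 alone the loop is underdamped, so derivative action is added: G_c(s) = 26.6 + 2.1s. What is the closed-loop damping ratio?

Forward path: (26.6 + 2.1s)·7.7/(s(s+5.3)). The closed-loop characteristic equation is s² + (5.3 + 7.7·2.1)s + 7.7·26.6 = 0.
That is s² + 21.47s + 204.8 = 0, so ω_n = 14.31 rad/s and ζ = 21.47/(2·14.31) = 0.7501.

ζ = 0.75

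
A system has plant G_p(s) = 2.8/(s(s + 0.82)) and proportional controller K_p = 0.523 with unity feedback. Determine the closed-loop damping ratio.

The closed-loop denominator is s(s+0.82) + 0.523·2.8 = s² + 0.82s + 1.464.
Matching s² + 2ζω_n s + ω_n²: ω_n = √1.464 = 1.21 rad/s and 2ζω_n = 0.82, so ζ = 0.82/(2·1.21) = 0.339.

ζ = 0.339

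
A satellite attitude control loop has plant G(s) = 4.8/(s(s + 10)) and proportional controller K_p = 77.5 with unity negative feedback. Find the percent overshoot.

43%

The closed-loop denominator s² + 10s + 372 gives ω_n = √372 = 19.29 and ζ = 10/(2ω_n) = 0.2592.
%OS = 100·exp(−πζ/√(1−ζ²)) = 100·exp(−π·0.2592/√0.9328) = 43%.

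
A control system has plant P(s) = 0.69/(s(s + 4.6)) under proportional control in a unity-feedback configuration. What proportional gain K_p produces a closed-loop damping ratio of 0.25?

Closed-loop characteristic equation: s² + 4.6s + K_p·0.69 = 0.
So ω_n = √(0.69K_p) and 2ζω_n = 4.6, giving ζ = 4.6/(2√(0.69K_p)).
Setting ζ = 0.25: √(0.69K_p) = 4.6/(2·0.25) = 9.2, so K_p = 84.64/0.69 = 123.

K_p = 123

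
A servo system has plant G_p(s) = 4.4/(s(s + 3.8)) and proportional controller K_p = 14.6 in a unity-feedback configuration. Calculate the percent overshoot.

The closed-loop denominator s² + 3.8s + 64.24 gives ω_n = √64.24 = 8.015 and ζ = 3.8/(2ω_n) = 0.2371.
%OS = 100·exp(−πζ/√(1−ζ²)) = 100·exp(−π·0.2371/√0.9438) = 46.5%.

46.5%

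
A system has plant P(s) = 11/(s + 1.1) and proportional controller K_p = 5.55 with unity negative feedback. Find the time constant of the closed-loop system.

τ = 0.0161 s

Closed-loop transfer function: T(s) = K_p·P(s)/(1 + K_p·P(s)) = 61.05/(s + 1.1 + 61.05) = 61.05/(s + 62.15).
Time constant τ = 1/62.15 = 0.0161 s.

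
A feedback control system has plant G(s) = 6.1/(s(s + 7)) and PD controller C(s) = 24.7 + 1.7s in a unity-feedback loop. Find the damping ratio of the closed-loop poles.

Forward path: (24.7 + 1.7s)·6.1/(s(s+7)). The closed-loop characteristic equation is s² + (7 + 6.1·1.7)s + 6.1·24.7 = 0.
That is s² + 17.37s + 150.7 = 0, so ω_n = 12.27 rad/s and ζ = 17.37/(2·12.27) = 0.7075.

ζ = 0.708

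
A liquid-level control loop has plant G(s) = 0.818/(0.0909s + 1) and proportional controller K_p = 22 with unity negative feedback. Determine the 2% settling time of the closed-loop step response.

Closed loop: T(s) = K_p·G/(1+K_p·G) = 18/(0.0909s + 1 + 18), with pole at s = −(1 + 18)/0.0909 = −209.
τ = 1/209 = 0.004785 s, so 2% settling time ≈ 4τ = 0.0191 s.

T_s ≈ 0.0191 s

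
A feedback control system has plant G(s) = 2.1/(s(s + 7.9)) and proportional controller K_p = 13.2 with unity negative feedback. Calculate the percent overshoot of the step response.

2.83%

From 1 + K_pG(s) = 0: s² + 7.9s + 27.72 = 0 ⇒ ω_n = 5.265, ζ = 0.7502.
%OS = 100·exp(−πζ/√(1−ζ²)) = 100·exp(−π·0.7502/√0.4371) = 2.83%.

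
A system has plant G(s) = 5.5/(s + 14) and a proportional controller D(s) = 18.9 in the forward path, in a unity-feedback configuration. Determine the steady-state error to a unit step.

0.119

The loop is type 0. Static position error constant K_pos = D(0)·G(0) = 18.9·0.3929 = 7.425.
Steady-state error to a unit step: e_ss = 1/(1+K_pos) = 1/8.425 = 0.119.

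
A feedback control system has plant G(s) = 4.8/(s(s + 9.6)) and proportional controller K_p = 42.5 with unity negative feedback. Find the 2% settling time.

T_s ≈ 0.833 s

The closed-loop denominator s² + 9.6s + 204 gives ω_n = √204 = 14.28 and ζ = 9.6/(2ω_n) = 0.3361.
2% settling time T_s ≈ 4/(ζω_n) = 4/4.8 = 0.833 s.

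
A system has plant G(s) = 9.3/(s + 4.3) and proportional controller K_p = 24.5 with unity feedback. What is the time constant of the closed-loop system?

τ = 0.00431 s

Closed-loop transfer function: T(s) = K_p·G(s)/(1 + K_p·G(s)) = 227.9/(s + 4.3 + 227.9) = 227.9/(s + 232.2).
Time constant τ = 1/232.2 = 0.00431 s.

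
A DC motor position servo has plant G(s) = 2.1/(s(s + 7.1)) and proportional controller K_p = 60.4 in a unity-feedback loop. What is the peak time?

T_p = 0.294 s

From 1 + K_pG(s) = 0: s² + 7.1s + 126.8 = 0 ⇒ ω_n = 11.26, ζ = 0.3152.
Damped frequency ω_d = ω_n√(1−ζ²) = 10.69 rad/s, so peak time T_p = π/ω_d = 0.294 s.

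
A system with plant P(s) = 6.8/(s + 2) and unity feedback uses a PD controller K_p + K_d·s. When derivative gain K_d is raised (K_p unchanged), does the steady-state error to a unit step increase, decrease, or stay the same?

At s = 0 the derivative term contributes nothing: C(0) = K_p regardless of K_d, so K_pos = K_p·P(0) and e_ss are unchanged.

unchanged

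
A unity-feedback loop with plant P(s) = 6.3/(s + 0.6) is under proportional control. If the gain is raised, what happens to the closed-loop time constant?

Closed-loop pole is at s = −(0.6+K_p·6.3); larger K_p moves it further left, so τ = 1/(0.6+K_p·6.3) decreases.

decrease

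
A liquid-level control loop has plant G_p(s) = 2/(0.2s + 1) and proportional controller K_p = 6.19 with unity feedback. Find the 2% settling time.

Closed loop: T(s) = K_p·G_p/(1+K_p·G_p) = 12.38/(0.2s + 1 + 12.38), with pole at s = −(1 + 12.38)/0.2 = −66.9.
τ = 1/66.9 = 0.01495 s, so 2% settling time ≈ 4τ = 0.0598 s.

T_s ≈ 0.0598 s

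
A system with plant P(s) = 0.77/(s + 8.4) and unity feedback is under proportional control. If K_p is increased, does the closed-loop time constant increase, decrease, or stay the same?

decrease

The closed-loop bandwidth 8.4+K_p·0.77 grows with K_p, so τ shrinks.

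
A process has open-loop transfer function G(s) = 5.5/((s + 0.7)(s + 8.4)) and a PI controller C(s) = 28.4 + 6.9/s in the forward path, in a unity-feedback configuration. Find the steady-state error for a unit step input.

0

The open loop C(s)G(s) has a pole at the origin (type 1), so the static position error constant is infinite and e_ss = 1/(1+∞) = 0.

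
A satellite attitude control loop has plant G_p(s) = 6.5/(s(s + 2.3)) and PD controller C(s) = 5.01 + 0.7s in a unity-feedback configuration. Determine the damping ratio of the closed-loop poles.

ζ = 0.6

Forward path: (5.01 + 0.7s)·6.5/(s(s+2.3)). The closed-loop characteristic equation is s² + (2.3 + 6.5·0.7)s + 6.5·5.01 = 0.
That is s² + 6.85s + 32.56 = 0, so ω_n = 5.707 rad/s and ζ = 6.85/(2·5.707) = 0.6002.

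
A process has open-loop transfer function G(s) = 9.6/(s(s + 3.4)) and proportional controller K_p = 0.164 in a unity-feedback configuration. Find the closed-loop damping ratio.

ζ = 1.35

1 + K_p·G(s) = 0 gives s² + 3.4s + 1.574 = 0.
So ω_n² = 1.574 ⇒ ω_n = 1.255 rad/s, and ζ = 3.4/(2ω_n) = 1.35.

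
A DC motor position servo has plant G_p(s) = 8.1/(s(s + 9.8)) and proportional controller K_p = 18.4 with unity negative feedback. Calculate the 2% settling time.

T_s ≈ 0.816 s

The closed-loop denominator s² + 9.8s + 149 gives ω_n = √149 = 12.21 and ζ = 9.8/(2ω_n) = 0.4014.
2% settling time T_s ≈ 4/(ζω_n) = 4/4.9 = 0.816 s.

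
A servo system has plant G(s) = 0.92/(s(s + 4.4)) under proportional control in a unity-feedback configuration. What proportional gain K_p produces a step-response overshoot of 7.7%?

From %OS = 100·exp(−πζ/√(1−ζ²)) = 7.7%, ζ = −ln(0.077)/√(π²+ln²(0.077)) = 0.6323.
Characteristic equation s² + 4.4s + 0.92K_p = 0 gives ζ = 4.4/(2√(0.92K_p)).
Setting ζ = 0.6323: √(0.92K_p) = 4.4/(2·0.6323) = 3.479, so K_p = 12.11/0.92 = 13.2.

K_p = 13.2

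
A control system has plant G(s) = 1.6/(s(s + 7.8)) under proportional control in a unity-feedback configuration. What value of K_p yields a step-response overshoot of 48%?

From %OS = 100·exp(−πζ/√(1−ζ²)) = 48%, ζ = −ln(0.48)/√(π²+ln²(0.48)) = 0.2275.
Characteristic equation s² + 7.8s + 1.6K_p = 0 gives ζ = 7.8/(2√(1.6K_p)).
Setting ζ = 0.2275: √(1.6K_p) = 7.8/(2·0.2275) = 17.14, so K_p = 293.9/1.6 = 184.

K_p = 184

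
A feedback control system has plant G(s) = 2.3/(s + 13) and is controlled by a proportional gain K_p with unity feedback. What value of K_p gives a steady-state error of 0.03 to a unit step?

K_p = 183

Steady-state error for a unit step on this type-0 loop is 1/(1 + K_p·G(0)).
G(0) = 0.1769. Require 1/(1 + K_p·0.1769) = 0.03, so 1 + 0.1769·K_p = 33.33.
K_p = (33.33 − 1)/0.1769 = 183.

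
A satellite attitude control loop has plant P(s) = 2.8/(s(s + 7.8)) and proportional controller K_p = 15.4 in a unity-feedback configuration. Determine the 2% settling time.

The closed-loop denominator s² + 7.8s + 43.12 gives ω_n = √43.12 = 6.567 and ζ = 7.8/(2ω_n) = 0.5939.
2% settling time T_s ≈ 4/(ζω_n) = 4/3.9 = 1.03 s.

T_s ≈ 1.03 s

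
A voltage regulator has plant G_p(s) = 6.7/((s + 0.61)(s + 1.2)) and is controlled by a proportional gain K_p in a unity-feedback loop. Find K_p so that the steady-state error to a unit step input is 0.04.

The loop is type 0, so e_ss(step) = 1/(1 + K_pos) with K_pos = K_p·G_p(0).
G_p(0) = 9.153. Require 1/(1 + K_p·9.153) = 0.04, so 1 + 9.153·K_p = 25.
K_p = (25 − 1)/9.153 = 2.62.

K_p = 2.62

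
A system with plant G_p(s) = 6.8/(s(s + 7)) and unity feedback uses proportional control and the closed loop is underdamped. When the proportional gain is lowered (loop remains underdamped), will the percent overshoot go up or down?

ζ = 7/(2√(6.8K_p)) rises as K_p falls; higher damping means less overshoot.

decrease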